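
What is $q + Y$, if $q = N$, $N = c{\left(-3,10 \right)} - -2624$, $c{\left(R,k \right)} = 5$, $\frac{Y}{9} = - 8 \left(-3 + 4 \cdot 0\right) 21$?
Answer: $7165$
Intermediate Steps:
$Y = 4536$ ($Y = 9 \left(- 8 \left(-3 + 4 \cdot 0\right) 21\right) = 9 \left(- 8 \left(-3 + 0\right) 21\right) = 9 \left(- 8 \left(\left(-3\right) 21\right)\right) = 9 \left(\left(-8\right) \left(-63\right)\right) = 9 \cdot 504 = 4536$)
$N = 2629$ ($N = 5 - -2624 = 5 + 2624 = 2629$)
$q = 2629$
$q + Y = 2629 + 4536 = 7165$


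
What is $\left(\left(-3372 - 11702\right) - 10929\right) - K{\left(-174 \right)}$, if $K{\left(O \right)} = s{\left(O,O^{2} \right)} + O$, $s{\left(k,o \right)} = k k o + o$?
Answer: $-916692281$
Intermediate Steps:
$s{\left(k,o \right)} = o + o k^{2}$ ($s{\left(k,o \right)} = k^{2} o + o = o k^{2} + o = o + o k^{2}$)
$K{\left(O \right)} = O + O^{2} \left(1 + O^{2}\right)$ ($K{\left(O \right)} = O^{2} \left(1 + O^{2}\right) + O = O + O^{2} \left(1 + O^{2}\right)$)
$\left(\left(-3372 - 11702\right) - 10929\right) - K{\left(-174 \right)} = \left(\left(-3372 - 11702\right) - 10929\right) - - 174 \left(1 - 174 + \left(-174\right)^{3}\right) = \left(-15074 - 10929\right) - - 174 \left(1 - 174 - 5268024\right) = -26003 - \left(-174\right) \left(-5268197\right) = -26003 - 916666278 = -916692281$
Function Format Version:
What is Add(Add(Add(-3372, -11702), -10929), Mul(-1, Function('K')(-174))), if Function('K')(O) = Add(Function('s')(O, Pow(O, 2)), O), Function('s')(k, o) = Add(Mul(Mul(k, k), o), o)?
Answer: -916692281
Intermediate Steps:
Function('s')(k, o) = Add(o, Mul(o, Pow(k, 2))) (Function('s')(k, o) = Add(Mul(Pow(k, 2), o), o) = Add(Mul(o, Pow(k, 2)), o) = Add(o, Mul(o, Pow(k, 2))))
Function('K')(O) = Add(O, Mul(Pow(O, 2), Add(1, Pow(O, 2)))) (Function('K')(O) = Add(Mul(Pow(O, 2), Add(1, Pow(O, 2))), O) = Add(O, Mul(Pow(O, 2), Add(1, Pow(O, 2)))))
Add(Add(Add(-3372, -11702), -10929), Mul(-1, Function('K')(-174))) = Add(Add(Add(-3372, -11702), -10929), Mul(-1, Mul(-174, Add(1, -174, Pow(-174, 3))))) = Add(Add(-15074, -10929), Mul(-1, Mul(-174, Add(1, -174, -5268024)))) = Add(-26003, Mul(-1, Mul(-174, -5268197))) = Add(-26003, Mul(-1, 916666278)) = Add(-26003, -916666278) = -916692281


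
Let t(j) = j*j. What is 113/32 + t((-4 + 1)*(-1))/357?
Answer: 13543/3808 ≈ 3.5565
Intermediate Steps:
t(j) = j²
113/32 + t((-4 + 1)*(-1))/357 = 113/32 + ((-4 + 1)*(-1))²/357 = 113*(1/32) + (-3*(-1))²*(1/357) = 113/32 + 3²*(1/357) = 113/32 + 9*(1/357) = 113/32 + 3/119 = 13543/3808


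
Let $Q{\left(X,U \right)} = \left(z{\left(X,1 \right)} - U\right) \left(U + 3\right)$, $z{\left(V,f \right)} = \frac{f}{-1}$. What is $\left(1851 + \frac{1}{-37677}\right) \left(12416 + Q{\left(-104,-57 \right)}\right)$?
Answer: $\frac{654999263392}{37677} \approx 1.7385 \cdot 10^{7}$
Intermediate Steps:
$z{\left(V,f \right)} = - f$ ($z{\left(V,f \right)} = f \left(-1\right) = - f$)
$Q{\left(X,U \right)} = \left(-1 - U\right) \left(3 + U\right)$ ($Q{\left(X,U \right)} = \left(\left(-1\right) 1 - U\right) \left(U + 3\right) = \left(-1 - U\right) \left(3 + U\right)$)
$\left(1851 + \frac{1}{-37677}\right) \left(12416 + Q{\left(-104,-57 \right)}\right) = \left(1851 + \frac{1}{-37677}\right) \left(12416 - 3024\right) = \left(1851 - \frac{1}{37677}\right) \left(12416 - 3024\right) = \frac{69740126 \left(12416 - 3024\right)}{37677} = \frac{69740126}{37677} \cdot 9392 = \frac{654999263392}{37677}$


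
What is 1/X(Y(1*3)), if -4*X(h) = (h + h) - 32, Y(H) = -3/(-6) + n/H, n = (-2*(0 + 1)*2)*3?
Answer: 4/39 ≈ 0.10256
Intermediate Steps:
n = -12 (n = (-2*1*2)*3 = -2*2*3 = -4*3 = -12)
Y(H) = 1/2 - 12/H (Y(H) = -3/(-6) - 12/H = -3*(-1/6) - 12/H = 1/2 - 12/H)
X(h) = 8 - h/2 (X(h) = -((h + h) - 32)/4 = -(2*h - 32)/4 = -(-32 + 2*h)/4 = 8 - h/2)
1/X(Y(1*3)) = 1/(8 - (-24 + 1*3)/(4*(1*3))) = 1/(8 - (-24 + 3)/(4*3)) = 1/(8 - (-21)/(4*3)) = 1/(8 - 1/2*(-7/2)) = 1/(8 + 7/4) = 1/(39/4) = 4/39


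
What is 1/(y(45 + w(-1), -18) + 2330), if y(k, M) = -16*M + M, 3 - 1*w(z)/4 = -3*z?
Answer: 1/2600 ≈ 0.00038462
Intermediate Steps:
w(z) = 12 + 12*z (w(z) = 12 - (-12)*z = 12 + 12*z)
y(k, M) = -15*M
1/(y(45 + w(-1), -18) + 2330) = 1/(-15*(-18) + 2330) = 1/(270 + 2330) = 1/2600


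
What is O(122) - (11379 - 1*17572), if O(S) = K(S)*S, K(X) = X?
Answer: 21077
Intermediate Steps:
O(S) = S**2 (O(S) = S*S = S**2)
O(122) - (11379 - 1*17572) = 122**2 - (11379 - 1*17572) = 14884 - (11379 - 17572) = 14884 - 1*(-6193) = 14884 + 6193 = 21077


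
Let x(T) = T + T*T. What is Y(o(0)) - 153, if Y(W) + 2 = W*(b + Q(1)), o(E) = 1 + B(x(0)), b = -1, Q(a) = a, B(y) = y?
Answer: -155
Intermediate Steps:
x(T) = T + T²
o(E) = 1 (o(E) = 1 + 0*(1 + 0) = 1 + 0*1 = 1 + 0 = 1)
Y(W) = -2 (Y(W) = -2 + W*(-1 + 1) = -2 + W*0 = -2 + 0 = -2)
Y(o(0)) - 153 = -2 - 153 = -155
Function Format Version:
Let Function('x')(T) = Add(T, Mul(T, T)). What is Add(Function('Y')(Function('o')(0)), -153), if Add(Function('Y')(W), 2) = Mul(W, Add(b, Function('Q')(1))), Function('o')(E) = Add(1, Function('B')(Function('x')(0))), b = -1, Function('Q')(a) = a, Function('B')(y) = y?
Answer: -155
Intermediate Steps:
Function('x')(T) = Add(T, Pow(T, 2))
Function('o')(E) = 1 (Function('o')(E) = Add(1, Mul(0, Add(1, 0))) = Add(1, Mul(0, 1)) = Add(1, 0) = 1)
Function('Y')(W) = -2 (Function('Y')(W) = Add(-2, Mul(W, Add(-1, 1))) = Add(-2, Mul(W, 0)) = Add(-2, 0) = -2)
Add(Function('Y')(Function('o')(0)), -153) = Add(-2, -153) = -155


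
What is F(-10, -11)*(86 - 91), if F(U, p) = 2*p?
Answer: 110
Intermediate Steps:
F(-10, -11)*(86 - 91) = (2*(-11))*(86 - 91) = -22*(-5) = 110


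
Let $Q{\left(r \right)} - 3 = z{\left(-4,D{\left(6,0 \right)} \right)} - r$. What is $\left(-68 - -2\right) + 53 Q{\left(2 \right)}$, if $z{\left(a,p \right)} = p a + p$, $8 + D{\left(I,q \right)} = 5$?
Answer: $464$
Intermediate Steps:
$D{\left(I,q \right)} = -3$ ($D{\left(I,q \right)} = -8 + 5 = -3$)
$z{\left(a,p \right)} = p + a p$ ($z{\left(a,p \right)} = a p + p = p + a p$)
$Q{\left(r \right)} = 12 - r$ ($Q{\left(r \right)} = 3 - \left(r + 3 \left(1 - 4\right)\right) = 3 - \left(-9 + r\right) = 12 - r$)
$\left(-68 - -2\right) + 53 Q{\left(2 \right)} = \left(-68 - -2\right) + 53 \left(12 - 2\right) = \left(-68 + 2\right) + 53 \left(12 - 2\right) = -66 + 53 \cdot 10 = -66 + 530 = 464$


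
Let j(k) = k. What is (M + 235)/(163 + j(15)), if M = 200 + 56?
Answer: 491/178 ≈ 2.7584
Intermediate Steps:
M = 256
(M + 235)/(163 + j(15)) = (256 + 235)/(163 + 15) = 491/178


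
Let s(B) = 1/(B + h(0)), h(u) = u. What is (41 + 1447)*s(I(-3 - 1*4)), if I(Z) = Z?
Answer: -1488/7 ≈ -212.57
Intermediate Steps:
s(B) = 1/B (s(B) = 1/(B + 0) = 1/B)
(41 + 1447)*s(I(-3 - 1*4)) = (41 + 1447)/(-3 - 1*4) = 1488/(-3 - 4) = 1488/(-7) = 1488*(-1/7) = -1488/7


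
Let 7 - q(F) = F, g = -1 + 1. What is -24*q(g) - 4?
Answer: -172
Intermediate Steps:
g = 0
q(F) = 7 - F
-24*q(g) - 4 = -24*(7 - 1*0) - 4 = -24*(7 + 0) - 4 = -24*7 - 4 = -168 - 4 = -172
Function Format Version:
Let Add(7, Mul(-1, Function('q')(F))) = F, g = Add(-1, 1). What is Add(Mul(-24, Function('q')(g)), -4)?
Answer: -172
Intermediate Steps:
g = 0
Function('q')(F) = Add(7, Mul(-1, F))
Add(Mul(-24, Function('q')(g)), -4) = Add(Mul(-24, Add(7, Mul(-1, 0))), -4) = Add(Mul(-24, Add(7, 0)), -4) = Add(Mul(-24, 7), -4) = Add(-168, -4) = -172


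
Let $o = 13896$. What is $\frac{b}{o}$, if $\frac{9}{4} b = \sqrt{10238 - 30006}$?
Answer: $\frac{i \sqrt{4942}}{15633} \approx 0.0044969 i$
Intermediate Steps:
$b = \frac{8 i \sqrt{4942}}{9}$ ($b = \frac{4 \sqrt{10238 - 30006}}{9} = \frac{4 \sqrt{-19768}}{9} = \frac{4 \cdot 2 i \sqrt{4942}}{9} = \frac{8 i \sqrt{4942}}{9} \approx 62.488 i$)
$\frac{b}{o} = \frac{\frac{8}{9} i \sqrt{4942}}{13896} = \frac{8 i \sqrt{4942}}{9} \cdot \frac{1}{13896} = \frac{i \sqrt{4942}}{15633}$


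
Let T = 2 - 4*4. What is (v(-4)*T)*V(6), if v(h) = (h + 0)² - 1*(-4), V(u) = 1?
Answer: -280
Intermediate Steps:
T = -14 (T = 2 - 16 = -14)
v(h) = 4 + h² (v(h) = h² + 4 = 4 + h²)
(v(-4)*T)*V(6) = ((4 + (-4)²)*(-14))*1 = ((4 + 16)*(-14))*1 = (20*(-14))*1 = -280*1 = -280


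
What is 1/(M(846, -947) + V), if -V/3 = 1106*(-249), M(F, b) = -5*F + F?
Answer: 1/822798 ≈ 1.2154e-6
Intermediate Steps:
M(F, b) = -4*F
V = 826182 (V = -3318*(-249) = -3*(-275394) = 826182)
1/(M(846, -947) + V) = 1/(-4*846 + 826182) = 1/(-3384 + 826182) = 1/822798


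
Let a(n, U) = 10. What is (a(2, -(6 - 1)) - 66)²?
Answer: 3136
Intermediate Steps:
(a(2, -(6 - 1)) - 66)² = (10 - 66)² = (-56)² = 3136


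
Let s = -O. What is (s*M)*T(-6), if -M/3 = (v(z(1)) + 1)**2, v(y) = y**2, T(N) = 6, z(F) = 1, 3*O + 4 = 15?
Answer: 264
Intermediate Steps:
O = 11/3 (O = -4/3 + (1/3)*15 = -4/3 + 5 = 11/3 ≈ 3.6667)
s = -11/3 (s = -1*11/3 = -11/3 ≈ -3.6667)
M = -12 (M = -3*(1**2 + 1)**2 = -3*(1 + 1)**2 = -3*2**2 = -3*4 = -12)
(s*M)*T(-6) = -11/3*(-12)*6 = 44*6 = 264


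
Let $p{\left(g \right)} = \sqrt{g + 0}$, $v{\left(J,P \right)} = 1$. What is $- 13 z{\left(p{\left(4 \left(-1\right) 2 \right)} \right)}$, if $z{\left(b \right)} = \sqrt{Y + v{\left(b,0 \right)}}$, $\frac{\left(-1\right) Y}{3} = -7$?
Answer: $- 13 \sqrt{22} \approx -60.975$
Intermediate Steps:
$Y = 21$ ($Y = \left(-3\right) \left(-7\right) = 21$)
$p{\left(g \right)} = \sqrt{g}$
$z{\left(b \right)} = \sqrt{22}$ ($z{\left(b \right)} = \sqrt{21 + 1} = \sqrt{22}$)
$- 13 z{\left(p{\left(4 \left(-1\right) 2 \right)} \right)} = - 13 \sqrt{22}$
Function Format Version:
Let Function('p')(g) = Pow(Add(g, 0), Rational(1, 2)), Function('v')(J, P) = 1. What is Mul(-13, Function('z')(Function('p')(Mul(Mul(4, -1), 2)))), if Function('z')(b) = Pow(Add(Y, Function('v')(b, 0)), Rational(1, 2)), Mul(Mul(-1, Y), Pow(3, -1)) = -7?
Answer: Mul(-13, Pow(22, Rational(1, 2))) ≈ -60.975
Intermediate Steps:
Y = 21 (Y = Mul(-3, -7) = 21)
Function('p')(g) = Pow(g, Rational(1, 2))
Function('z')(b) = Pow(22, Rational(1, 2)) (Function('z')(b) = Pow(Add(21, 1), Rational(1, 2)) = Pow(22, Rational(1, 2)))
Mul(-13, Function('z')(Function('p')(Mul(Mul(4, -1), 2)))) = Mul(-13, Pow(22, Rational(1, 2)))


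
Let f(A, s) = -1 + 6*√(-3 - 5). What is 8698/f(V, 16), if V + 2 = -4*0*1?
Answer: -8698/289 - 104376*I*√2/289 ≈ -30.097 - 510.76*I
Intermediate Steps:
V = -2 (V = -2 - 4*0*1 = -2 + 0*1 = -2 + 0 = -2)
f(A, s) = -1 + 12*I*√2 (f(A, s) = -1 + 6*√(-8) = -1 + 6*(2*I*√2) = -1 + 12*I*√2)
8698/f(V, 16) = 8698/(-1 + 12*I*√2)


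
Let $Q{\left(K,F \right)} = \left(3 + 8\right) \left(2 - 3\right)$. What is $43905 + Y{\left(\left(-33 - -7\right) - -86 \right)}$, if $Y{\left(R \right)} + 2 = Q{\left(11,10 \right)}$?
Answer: $43892$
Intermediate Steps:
$Q{\left(K,F \right)} = -11$ ($Q{\left(K,F \right)} = 11 \left(-1\right) = -11$)
$Y{\left(R \right)} = -13$ ($Y{\left(R \right)} = -2 - 11 = -13$)
$43905 + Y{\left(\left(-33 - -7\right) - -86 \right)} = 43905 - 13 = 43892$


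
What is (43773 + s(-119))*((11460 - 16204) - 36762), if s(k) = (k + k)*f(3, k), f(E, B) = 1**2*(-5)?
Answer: -1866234278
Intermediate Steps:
f(E, B) = -5 (f(E, B) = 1*(-5) = -5)
s(k) = -10*k (s(k) = (k + k)*(-5) = (2*k)*(-5) = -10*k)
(43773 + s(-119))*((11460 - 16204) - 36762) = (43773 - 10*(-119))*((11460 - 16204) - 36762) = (43773 + 1190)*(-4744 - 36762) = 44963*(-41506) = -1866234278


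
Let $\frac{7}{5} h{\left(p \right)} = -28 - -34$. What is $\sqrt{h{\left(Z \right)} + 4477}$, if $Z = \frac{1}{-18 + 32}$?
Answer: $\frac{\sqrt{219583}}{7} \approx 66.942$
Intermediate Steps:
$Z = \frac{1}{14} \approx 0.071429$
$h{\left(p \right)} = \frac{30}{7}$ ($h{\left(p \right)} = \frac{5 \left(-28 - -34\right)}{7} = \frac{5 \left(-28 + 34\right)}{7} = \frac{5}{7} \cdot 6 = \frac{30}{7}$)
$\sqrt{h{\left(Z \right)} + 4477} = \sqrt{\frac{30}{7} + 4477} = \sqrt{\frac{31369}{7}} = \frac{\sqrt{219583}}{7}$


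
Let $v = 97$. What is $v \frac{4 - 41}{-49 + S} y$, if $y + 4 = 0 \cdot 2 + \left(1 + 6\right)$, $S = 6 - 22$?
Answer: $\frac{10767}{65} \approx 165.65$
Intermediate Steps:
$S = -16$
$y = 3$ ($y = -4 + \left(0 \cdot 2 + \left(1 + 6\right)\right) = -4 + \left(0 + 7\right) = -4 + 7 = 3$)
$v \frac{4 - 41}{-49 + S} y = 97 \frac{4 - 41}{-49 - 16} \cdot 3 = 97 \left(- \frac{37}{-65}\right) 3 = 97 \left(\left(-37\right) \left(- \frac{1}{65}\right)\right) 3 = 97 \cdot \frac{37}{65} \cdot 3 = \frac{3589}{65} \cdot 3 = \frac{10767}{65}$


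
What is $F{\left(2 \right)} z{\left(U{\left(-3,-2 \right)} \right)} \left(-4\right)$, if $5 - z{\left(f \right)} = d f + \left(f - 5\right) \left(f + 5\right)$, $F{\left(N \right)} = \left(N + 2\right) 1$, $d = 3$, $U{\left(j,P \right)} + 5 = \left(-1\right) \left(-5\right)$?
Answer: $-480$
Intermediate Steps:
$U{\left(j,P \right)} = 0$ ($U{\left(j,P \right)} = -5 - -5 = -5 + 5 = 0$)
$F{\left(N \right)} = 2 + N$ ($F{\left(N \right)} = \left(2 + N\right) 1 = 2 + N$)
$z{\left(f \right)} = 5 - 3 f - \left(-5 + f\right) \left(5 + f\right)$ ($z{\left(f \right)} = 5 - \left(3 f + \left(f - 5\right) \left(f + 5\right)\right) = 5 - \left(3 f + \left(-5 + f\right) \left(5 + f\right)\right) = 5 - 3 f - \left(-5 + f\right) \left(5 + f\right)$)
$F{\left(2 \right)} z{\left(U{\left(-3,-2 \right)} \right)} \left(-4\right) = \left(2 + 2\right) \left(30 - 0^{2} - 0\right) \left(-4\right) = 4 \left(30 - 0 + 0\right) \left(-4\right) = 4 \left(30 + 0 + 0\right) \left(-4\right) = 4 \cdot 30 \left(-4\right) = 120 \left(-4\right) = -480$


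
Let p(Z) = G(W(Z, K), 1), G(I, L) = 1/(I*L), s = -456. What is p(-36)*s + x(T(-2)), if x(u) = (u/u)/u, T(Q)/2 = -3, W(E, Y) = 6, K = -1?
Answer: -457/6 ≈ -76.167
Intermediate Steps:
T(Q) = -6 (T(Q) = 2*(-3) = -6)
x(u) = 1/u
G(I, L) = 1/(I*L)
p(Z) = 1/6 (p(Z) = 1/(6*1) = (1/6)*1 = 1/6)
p(-36)*s + x(T(-2)) = (1/6)*(-456) + 1/(-6) = -76 - 1/6 = -457/6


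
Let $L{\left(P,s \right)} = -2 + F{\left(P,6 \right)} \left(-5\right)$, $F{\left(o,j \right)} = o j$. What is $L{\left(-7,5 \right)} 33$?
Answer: $6864$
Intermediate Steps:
$F{\left(o,j \right)} = j o$
$L{\left(P,s \right)} = -2 - 30 P$ ($L{\left(P,s \right)} = -2 + 6 P \left(-5\right) = -2 - 30 P$)
$L{\left(-7,5 \right)} 33 = \left(-2 - -210\right) 33 = \left(-2 + 210\right) 33 = 208 \cdot 33 = 6864$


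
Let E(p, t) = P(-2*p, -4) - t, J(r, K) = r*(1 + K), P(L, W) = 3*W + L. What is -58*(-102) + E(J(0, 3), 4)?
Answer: 5900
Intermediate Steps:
P(L, W) = L + 3*W
E(p, t) = -12 - t - 2*p (E(p, t) = (-2*p + 3*(-4)) - t = (-2*p - 12) - t = (-12 - 2*p) - t = -12 - t - 2*p)
-58*(-102) + E(J(0, 3), 4) = -58*(-102) + (-12 - 1*4 - 0*(1 + 3)) = 5916 + (-12 - 4 - 0*4) = 5916 + (-12 - 4 - 2*0) = 5916 + (-12 - 4 + 0) = 5916 - 16 = 5900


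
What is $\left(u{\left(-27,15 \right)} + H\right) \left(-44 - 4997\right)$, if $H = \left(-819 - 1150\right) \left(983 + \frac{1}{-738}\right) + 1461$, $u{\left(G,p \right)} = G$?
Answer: $\frac{7195315030265}{738} \approx 9.7497 \cdot 10^{9}$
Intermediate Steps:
$H = - \frac{1427338739}{738}$ ($H = - 1969 \left(983 - \frac{1}{738}\right) + 1461 = \left(-1969\right) \frac{725453}{738} + 1461 = - \frac{1428416957}{738} + 1461 = - \frac{1427338739}{738} \approx -1.9341 \cdot 10^{6}$)
$\left(u{\left(-27,15 \right)} + H\right) \left(-44 - 4997\right) = \left(-27 - \frac{1427338739}{738}\right) \left(-44 - 4997\right) = \left(- \frac{1427358665}{738}\right) \left(-5041\right) = \frac{7195315030265}{738}$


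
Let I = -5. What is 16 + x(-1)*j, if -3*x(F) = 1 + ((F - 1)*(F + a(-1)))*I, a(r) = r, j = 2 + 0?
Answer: 86/3 ≈ 28.667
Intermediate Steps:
j = 2
x(F) = -⅓ + 5*(-1 + F)²/3 (x(F) = -(1 + ((F - 1)*(F - 1))*(-5))/3 = -(1 + ((-1 + F)*(-1 + F))*(-5))/3 = -(1 + (-1 + F)²*(-5))/3 = -(1 - 5*(-1 + F)²)/3 = -⅓ + 5*(-1 + F)²/3)
16 + x(-1)*j = 16 + (4/3 - 10/3*(-1) + (5/3)*(-1)²)*2 = 16 + (4/3 + 10/3 + (5/3)*1)*2 = 16 + (4/3 + 10/3 + 5/3)*2 = 16 + (19/3)*2 = 16 + 38/3 = 86/3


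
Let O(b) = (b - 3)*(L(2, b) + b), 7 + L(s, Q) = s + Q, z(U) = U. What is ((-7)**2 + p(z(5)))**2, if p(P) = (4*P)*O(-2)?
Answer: 900601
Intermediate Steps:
L(s, Q) = -7 + Q + s (L(s, Q) = -7 + (s + Q) = -7 + (Q + s) = -7 + Q + s)
O(b) = (-5 + 2*b)*(-3 + b) (O(b) = (b - 3)*((-7 + b + 2) + b) = (-3 + b)*((-5 + b) + b) = (-3 + b)*(-5 + 2*b) = (-5 + 2*b)*(-3 + b))
p(P) = 180*P (p(P) = (4*P)*(15 - 11*(-2) + 2*(-2)**2) = (4*P)*(15 + 22 + 2*4) = (4*P)*(15 + 22 + 8) = (4*P)*45 = 180*P)
((-7)**2 + p(z(5)))**2 = ((-7)**2 + 180*5)**2 = (49 + 900)**2 = 949**2 = 900601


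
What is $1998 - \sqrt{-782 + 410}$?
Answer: $1998 - 2 i \sqrt{93} \approx 1998.0 - 19.287 i$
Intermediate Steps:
$1998 - \sqrt{-782 + 410} = 1998 - \sqrt{-372} = 1998 - 2 i \sqrt{93}$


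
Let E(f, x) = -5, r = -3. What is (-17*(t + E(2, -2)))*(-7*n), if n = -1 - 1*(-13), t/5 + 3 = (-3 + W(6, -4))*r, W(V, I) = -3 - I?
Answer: 14280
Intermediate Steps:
t = 15 (t = -15 + 5*((-3 + (-3 - 1*(-4)))*(-3)) = -15 + 5*((-3 + (-3 + 4))*(-3)) = -15 + 5*((-3 + 1)*(-3)) = -15 + 5*(-2*(-3)) = -15 + 5*6 = -15 + 30 = 15)
n = 12 (n = -1 + 13 = 12)
(-17*(t + E(2, -2)))*(-7*n) = (-17*(15 - 5))*(-7*12) = -17*10*(-84) = -170*(-84) = 14280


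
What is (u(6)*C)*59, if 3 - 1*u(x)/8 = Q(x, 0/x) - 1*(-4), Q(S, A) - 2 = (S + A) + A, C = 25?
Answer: -106200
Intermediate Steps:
Q(S, A) = 2 + S + 2*A (Q(S, A) = 2 + ((S + A) + A) = 2 + ((A + S) + A) = 2 + (S + 2*A) = 2 + S + 2*A)
u(x) = -24 - 8*x (u(x) = 24 - 8*((2 + x + 2*(0/x)) - 1*(-4)) = 24 - 8*((2 + x + 2*0) + 4) = 24 - 8*((2 + x + 0) + 4) = 24 - 8*((2 + x) + 4) = 24 - 8*(6 + x) = 24 + (-48 - 8*x) = -24 - 8*x)
(u(6)*C)*59 = ((-24 - 8*6)*25)*59 = ((-24 - 48)*25)*59 = -72*25*59 = -1800*59 = -106200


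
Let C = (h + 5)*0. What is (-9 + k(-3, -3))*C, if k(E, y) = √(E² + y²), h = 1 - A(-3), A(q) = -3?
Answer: 0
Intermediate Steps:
h = 4 (h = 1 - 1*(-3) = 1 + 3 = 4)
C = 0 (C = (4 + 5)*0 = 9*0 = 0)
(-9 + k(-3, -3))*C = (-9 + √((-3)² + (-3)²))*0 = (-9 + √(9 + 9))*0 = (-9 + √18)*0 = (-9 + 3*√2)*0 = 0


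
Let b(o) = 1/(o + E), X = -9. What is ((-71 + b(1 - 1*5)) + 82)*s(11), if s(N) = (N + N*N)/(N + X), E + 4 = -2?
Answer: 3597/5 ≈ 719.40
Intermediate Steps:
E = -6 (E = -4 - 2 = -6)
s(N) = (N + N**2)/(-9 + N) (s(N) = (N + N*N)/(N - 9) = (N + N**2)/(-9 + N))
b(o) = 1/(-6 + o) (b(o) = 1/(o - 6) = 1/(-6 + o))
((-71 + b(1 - 1*5)) + 82)*s(11) = ((-71 + 1/(-6 + (1 - 1*5))) + 82)*(11*(1 + 11)/(-9 + 11)) = ((-71 + 1/(-6 + (1 - 5))) + 82)*(11*12/2) = ((-71 + 1/(-6 - 4)) + 82)*(11*(1/2)*12) = ((-71 + 1/(-10)) + 82)*66 = ((-71 - 1/10) + 82)*66 = (-711/10 + 82)*66 = (109/10)*66 = 3597/5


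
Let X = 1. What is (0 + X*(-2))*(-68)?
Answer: 136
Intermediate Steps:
(0 + X*(-2))*(-68) = (0 + 1*(-2))*(-68) = (0 - 2)*(-68) = -2*(-68) = 136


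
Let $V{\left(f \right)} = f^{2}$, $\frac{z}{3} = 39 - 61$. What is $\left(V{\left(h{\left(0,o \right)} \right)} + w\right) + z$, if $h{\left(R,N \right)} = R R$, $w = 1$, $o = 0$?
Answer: $-65$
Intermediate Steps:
$z = -66$ ($z = 3 \left(39 - 61\right) = 3 \left(-22\right) = -66$)
$h{\left(R,N \right)} = R^{2}$
$\left(V{\left(h{\left(0,o \right)} \right)} + w\right) + z = \left(\left(0^{2}\right)^{2} + 1\right) - 66 = \left(0^{2} + 1\right) - 66 = \left(0 + 1\right) - 66 = 1 - 66 = -65$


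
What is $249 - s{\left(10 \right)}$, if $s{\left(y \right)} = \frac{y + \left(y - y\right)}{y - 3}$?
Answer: $\frac{1733}{7} \approx 247.57$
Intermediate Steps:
$s{\left(y \right)} = \frac{y}{-3 + y}$ ($s{\left(y \right)} = \frac{y + 0}{-3 + y} = \frac{y}{-3 + y}$)
$249 - s{\left(10 \right)} = 249 - \frac{10}{-3 + 10} = 249 - \frac{10}{7} = \frac{1733}{7}$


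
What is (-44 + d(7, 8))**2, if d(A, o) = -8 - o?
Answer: 3600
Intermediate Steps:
(-44 + d(7, 8))**2 = (-44 + (-8 - 1*8))**2 = (-44 + (-8 - 8))**2 = (-44 - 16)**2 = (-60)**2 = 3600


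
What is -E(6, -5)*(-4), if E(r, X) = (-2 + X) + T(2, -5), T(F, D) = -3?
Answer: -40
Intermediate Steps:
E(r, X) = -5 + X (E(r, X) = (-2 + X) - 3 = -5 + X)
-E(6, -5)*(-4) = -(-5 - 5)*(-4) = -1*(-10)*(-4) = 10*(-4) = -40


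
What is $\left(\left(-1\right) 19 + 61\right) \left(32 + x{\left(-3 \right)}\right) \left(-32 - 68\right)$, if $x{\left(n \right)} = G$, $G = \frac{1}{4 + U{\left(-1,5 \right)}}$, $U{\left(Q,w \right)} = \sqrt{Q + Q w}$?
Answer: $\frac{4200 \left(- 32 \sqrt{6} + 129 i\right)}{\sqrt{6} - 4 i} \approx -1.3516 \cdot 10^{5} + 467.63 i$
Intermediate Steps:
$G = \frac{1}{4 + i \sqrt{6}}$ ($G = \frac{1}{4 + \sqrt{- (1 + 5)}} = \frac{1}{4 + \sqrt{\left(-1\right) 6}} = \frac{1}{4 + \sqrt{-6}} = \frac{1}{4 + i \sqrt{6}} \approx 0.18182 - 0.11134 i$)
$x{\left(n \right)} = \frac{2}{11} - \frac{i \sqrt{6}}{22}$
$\left(\left(-1\right) 19 + 61\right) \left(32 + x{\left(-3 \right)}\right) \left(-32 - 68\right) = \left(\left(-1\right) 19 + 61\right) \left(32 + \left(\frac{2}{11} - \frac{i \sqrt{6}}{22}\right)\right) \left(-32 - 68\right) = \left(-19 + 61\right) \left(\frac{354}{11} - \frac{i \sqrt{6}}{22}\right) \left(-100\right) = 42 \left(- \frac{35400}{11} + \frac{50 i \sqrt{6}}{11}\right) = - \frac{1486800}{11} + \frac{2100 i \sqrt{6}}{11}$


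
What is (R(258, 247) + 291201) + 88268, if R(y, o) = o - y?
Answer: 379458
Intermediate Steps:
(R(258, 247) + 291201) + 88268 = ((247 - 1*258) + 291201) + 88268 = ((247 - 258) + 291201) + 88268 = (-11 + 291201) + 88268 = 291190 + 88268 = 379458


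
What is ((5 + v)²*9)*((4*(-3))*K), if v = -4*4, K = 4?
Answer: -52272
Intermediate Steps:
v = -16
((5 + v)²*9)*((4*(-3))*K) = ((5 - 16)²*9)*((4*(-3))*4) = ((-11)²*9)*(-12*4) = (121*9)*(-48) = 1089*(-48) = -52272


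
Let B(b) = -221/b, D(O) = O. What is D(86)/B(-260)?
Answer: 1720/17 ≈ 101.18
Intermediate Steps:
D(86)/B(-260) = 86/((-221/(-260))) = 86/((-221*(-1/260))) = 86/(17/20) = 86*(20/17) = 1720/17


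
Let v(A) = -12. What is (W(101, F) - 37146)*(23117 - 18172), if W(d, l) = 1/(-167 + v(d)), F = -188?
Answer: -32879972575/179 ≈ -1.8369e+8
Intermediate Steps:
W(d, l) = -1/179 (W(d, l) = 1/(-167 - 12) = 1/(-179) = -1/179)
(W(101, F) - 37146)*(23117 - 18172) = (-1/179 - 37146)*(23117 - 18172) = -6649135/179*4945 = -32879972575/179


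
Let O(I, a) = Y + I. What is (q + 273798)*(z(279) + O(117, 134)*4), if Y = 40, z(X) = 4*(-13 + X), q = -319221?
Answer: -76855716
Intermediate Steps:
z(X) = -52 + 4*X
O(I, a) = 40 + I
(q + 273798)*(z(279) + O(117, 134)*4) = (-319221 + 273798)*((-52 + 4*279) + (40 + 117)*4) = -45423*((-52 + 1116) + 157*4) = -45423*(1064 + 628) = -45423*1692 = -76855716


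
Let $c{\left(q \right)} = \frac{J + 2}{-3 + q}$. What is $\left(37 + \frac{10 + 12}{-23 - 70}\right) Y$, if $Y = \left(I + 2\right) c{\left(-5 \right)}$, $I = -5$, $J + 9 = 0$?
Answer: $- \frac{23933}{248} \approx -96.504$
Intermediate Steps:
$J = -9$ ($J = -9 + 0 = -9$)
$c{\left(q \right)} = - \frac{7}{-3 + q}$ ($c{\left(q \right)} = \frac{-9 + 2}{-3 + q} = - \frac{7}{-3 + q}$)
$Y = - \frac{21}{8}$ ($Y = \left(-5 + 2\right) \left(- \frac{7}{-3 - 5}\right) = - 3 \left(- \frac{7}{-8}\right) = - 3 \left(\left(-7\right) \left(- \frac{1}{8}\right)\right) = \left(-3\right) \frac{7}{8} = - \frac{21}{8} \approx -2.625$)
$\left(37 + \frac{10 + 12}{-23 - 70}\right) Y = \left(37 + \frac{10 + 12}{-23 - 70}\right) \left(- \frac{21}{8}\right) = \left(37 + \frac{22}{-93}\right) \left(- \frac{21}{8}\right) = \left(37 + 22 \left(- \frac{1}{93}\right)\right) \left(- \frac{21}{8}\right) = \left(37 - \frac{22}{93}\right) \left(- \frac{21}{8}\right) = \frac{3419}{93} \left(- \frac{21}{8}\right) = - \frac{23933}{248}$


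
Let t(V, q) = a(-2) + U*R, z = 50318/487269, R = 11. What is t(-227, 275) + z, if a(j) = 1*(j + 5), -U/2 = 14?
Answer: -148566727/487269 ≈ -304.90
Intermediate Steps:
U = -28 (U = -2*14 = -28)
z = 50318/487269 (z = 50318*(1/487269) = 50318/487269 ≈ 0.10327)
a(j) = 5 + j (a(j) = 1*(5 + j) = 5 + j)
t(V, q) = -305 (t(V, q) = (5 - 2) - 28*11 = 3 - 308 = -305)
t(-227, 275) + z = -305 + 50318/487269 = -148566727/487269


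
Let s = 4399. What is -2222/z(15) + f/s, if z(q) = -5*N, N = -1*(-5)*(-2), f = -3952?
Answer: -4986089/109975 ≈ -45.338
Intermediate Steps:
N = -10 (N = 5*(-2) = -10)
z(q) = 50 (z(q) = -5*(-10) = 50)
-2222/z(15) + f/s = -2222/50 - 3952/4399 = -2222*1/50 - 3952*1/4399 = -1111/25 - 3952/4399 = -4986089/109975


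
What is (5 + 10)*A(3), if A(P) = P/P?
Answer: 15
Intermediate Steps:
A(P) = 1
(5 + 10)*A(3) = (5 + 10)*1 = 15*1 = 15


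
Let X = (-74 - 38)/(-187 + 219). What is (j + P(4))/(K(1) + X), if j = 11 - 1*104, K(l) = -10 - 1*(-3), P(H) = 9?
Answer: 8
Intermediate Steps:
K(l) = -7 (K(l) = -10 + 3 = -7)
j = -93 (j = 11 - 104 = -93)
X = -7/2 (X = -112/32 = -112*1/32 = -7/2 ≈ -3.5000)
(j + P(4))/(K(1) + X) = (-93 + 9)/(-7 - 7/2) = -84/(-21/2) = -84*(-2/21) = 8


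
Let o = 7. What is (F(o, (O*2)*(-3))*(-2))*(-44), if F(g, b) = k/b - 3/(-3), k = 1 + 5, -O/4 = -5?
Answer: 418/5 ≈ 83.600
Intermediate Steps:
O = 20 (O = -4*(-5) = 20)
k = 6
F(g, b) = 1 + 6/b (F(g, b) = 6/b - 3/(-3) = 6/b - 3*(-⅓) = 6/b + 1 = 1 + 6/b)
(F(o, (O*2)*(-3))*(-2))*(-44) = (((6 + (20*2)*(-3))/(((20*2)*(-3))))*(-2))*(-44) = (((6 + 40*(-3))/((40*(-3))))*(-2))*(-44) = (((6 - 120)/(-120))*(-2))*(-44) = (-1/120*(-114)*(-2))*(-44) = ((19/20)*(-2))*(-44) = -19/10*(-44) = 418/5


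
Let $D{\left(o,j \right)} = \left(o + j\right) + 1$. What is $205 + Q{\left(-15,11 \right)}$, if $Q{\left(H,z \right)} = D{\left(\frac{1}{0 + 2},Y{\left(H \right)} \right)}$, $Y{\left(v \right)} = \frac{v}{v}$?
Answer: $\frac{415}{2} \approx 207.5$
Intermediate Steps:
$Y{\left(v \right)} = 1$
$D{\left(o,j \right)} = 1 + j + o$ ($D{\left(o,j \right)} = \left(j + o\right) + 1 = 1 + j + o$)
$Q{\left(H,z \right)} = \frac{5}{2}$ ($Q{\left(H,z \right)} = 1 + 1 + \frac{1}{0 + 2} = 1 + 1 + \frac{1}{2} = \frac{5}{2}$)
$205 + Q{\left(-15,11 \right)} = 205 + \frac{5}{2} = \frac{415}{2}$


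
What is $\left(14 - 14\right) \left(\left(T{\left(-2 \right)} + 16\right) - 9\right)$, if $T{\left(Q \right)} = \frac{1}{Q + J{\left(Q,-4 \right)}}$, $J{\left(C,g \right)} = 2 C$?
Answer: $0$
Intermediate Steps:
$T{\left(Q \right)} = \frac{1}{3 Q}$ ($T{\left(Q \right)} = \frac{1}{Q + 2 Q} = \frac{1}{3 Q}$)
$\left(14 - 14\right) \left(\left(T{\left(-2 \right)} + 16\right) - 9\right) = \left(14 - 14\right) \left(\left(\frac{1}{3 \left(-2\right)} + 16\right) - 9\right) = 0 \left(\left(\frac{1}{3} \left(- \frac{1}{2}\right) + 16\right) - 9\right) = 0 \left(\left(- \frac{1}{6} + 16\right) - 9\right) = 0 \left(\frac{95}{6} - 9\right) = 0 \cdot \frac{41}{6} = 0$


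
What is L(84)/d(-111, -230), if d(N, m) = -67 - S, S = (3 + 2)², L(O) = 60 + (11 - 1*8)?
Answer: -63/92 ≈ -0.68478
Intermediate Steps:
L(O) = 63 (L(O) = 60 + (11 - 8) = 60 + 3 = 63)
S = 25 (S = 5² = 25)
d(N, m) = -92 (d(N, m) = -67 - 1*25 = -67 - 25 = -92)
L(84)/d(-111, -230) = 63/(-92) = 63*(-1/92) = -63/92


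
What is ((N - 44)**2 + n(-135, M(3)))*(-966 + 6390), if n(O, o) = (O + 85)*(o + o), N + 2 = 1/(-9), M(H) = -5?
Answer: 384606800/27 ≈ 1.4245e+7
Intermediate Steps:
N = -19/9 (N = -2 + 1/(-9) = -2 - 1/9 = -19/9 ≈ -2.1111)
n(O, o) = 2*o*(85 + O) (n(O, o) = (85 + O)*(2*o) = 2*o*(85 + O))
((N - 44)**2 + n(-135, M(3)))*(-966 + 6390) = ((-19/9 - 44)**2 + 2*(-5)*(85 - 135))*(-966 + 6390) = ((-415/9)**2 + 2*(-5)*(-50))*5424 = (172225/81 + 500)*5424 = (212725/81)*5424 = 384606800/27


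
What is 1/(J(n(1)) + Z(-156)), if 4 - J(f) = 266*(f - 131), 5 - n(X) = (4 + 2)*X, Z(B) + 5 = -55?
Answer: 1/35056 ≈ 2.8526e-5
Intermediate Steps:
Z(B) = -60 (Z(B) = -5 - 55 = -60)
n(X) = 5 - 6*X (n(X) = 5 - (4 + 2)*X = 5 - 6*X)
J(f) = 34850 - 266*f (J(f) = 4 - 266*(f - 131) = 4 - 266*(-131 + f) = 4 - (-34846 + 266*f) = 4 + (34846 - 266*f) = 34850 - 266*f)
1/(J(n(1)) + Z(-156)) = 1/((34850 - 266*(5 - 6*1)) - 60) = 1/((34850 - 266*(5 - 6)) - 60) = 1/((34850 - 266*(-1)) - 60) = 1/((34850 + 266) - 60) = 1/(35116 - 60) = 1/35056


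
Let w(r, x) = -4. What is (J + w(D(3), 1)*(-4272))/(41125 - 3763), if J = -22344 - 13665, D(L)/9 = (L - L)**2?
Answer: -6307/12454 ≈ -0.50642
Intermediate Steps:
D(L) = 0 (D(L) = 9*(L - L)**2 = 9*0**2 = 9*0 = 0)
J = -36009
(J + w(D(3), 1)*(-4272))/(41125 - 3763) = (-36009 - 4*(-4272))/(41125 - 3763) = (-36009 + 17088)/37362 = -18921*1/37362 = -6307/12454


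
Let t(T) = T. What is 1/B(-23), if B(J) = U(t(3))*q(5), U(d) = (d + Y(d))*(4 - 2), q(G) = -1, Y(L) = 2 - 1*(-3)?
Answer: -1/16 ≈ -0.062500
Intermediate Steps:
Y(L) = 5 (Y(L) = 2 + 3 = 5)
U(d) = 10 + 2*d (U(d) = (d + 5)*(4 - 2) = (5 + d)*2 = 10 + 2*d)
B(J) = -16 (B(J) = (10 + 2*3)*(-1) = (10 + 6)*(-1) = 16*(-1) = -16)
1/B(-23) = 1/(-16) = -1/16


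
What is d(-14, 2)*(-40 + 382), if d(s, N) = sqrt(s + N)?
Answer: 684*I*sqrt(3) ≈ 1184.7*I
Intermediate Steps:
d(s, N) = sqrt(N + s)
d(-14, 2)*(-40 + 382) = sqrt(2 - 14)*(-40 + 382) = sqrt(-12)*342 = (2*I*sqrt(3))*342 = 684*I*sqrt(3)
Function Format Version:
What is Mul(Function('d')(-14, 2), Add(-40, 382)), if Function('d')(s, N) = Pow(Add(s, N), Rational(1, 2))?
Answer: Mul(684, I, Pow(3, Rational(1, 2))) ≈ Mul(1184.7, I)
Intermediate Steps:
Function('d')(s, N) = Pow(Add(N, s), Rational(1, 2))
Mul(Function('d')(-14, 2), Add(-40, 382)) = Mul(Pow(Add(2, -14), Rational(1, 2)), Add(-40, 382)) = Mul(Pow(-12, Rational(1, 2)), 342) = Mul(Mul(2, I, Pow(3, Rational(1, 2))), 342) = Mul(684, I, Pow(3, Rational(1, 2)))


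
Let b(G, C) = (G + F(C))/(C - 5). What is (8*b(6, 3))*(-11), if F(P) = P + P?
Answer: 528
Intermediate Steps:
F(P) = 2*P
b(G, C) = (G + 2*C)/(-5 + C) (b(G, C) = (G + 2*C)/(C - 5) = (G + 2*C)/(-5 + C))
(8*b(6, 3))*(-11) = (8*((6 + 2*3)/(-5 + 3)))*(-11) = (8*((6 + 6)/(-2)))*(-11) = (8*(-½*12))*(-11) = (8*(-6))*(-11) = -48*(-11) = 528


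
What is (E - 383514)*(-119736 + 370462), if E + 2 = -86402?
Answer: -117820660468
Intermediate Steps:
E = -86404 (E = -2 - 86402 = -86404)
(E - 383514)*(-119736 + 370462) = (-86404 - 383514)*(-119736 + 370462) = -469918*250726 = -117820660468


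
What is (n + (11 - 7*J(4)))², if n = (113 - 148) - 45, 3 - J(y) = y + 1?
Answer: 3025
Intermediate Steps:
J(y) = 2 - y (J(y) = 3 - (y + 1) = 3 - (1 + y) = 3 + (-1 - y) = 2 - y)
n = -80 (n = -35 - 45 = -80)
(n + (11 - 7*J(4)))² = (-80 + (11 - 7*(2 - 1*4)))² = (-80 + (11 - 7*(2 - 4)))² = (-80 + (11 - 7*(-2)))² = (-80 + (11 + 14))² = (-80 + 25)² = (-55)² = 3025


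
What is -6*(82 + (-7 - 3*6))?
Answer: -342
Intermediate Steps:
-6*(82 + (-7 - 3*6)) = -6*(82 + (-7 - 18)) = -6*(82 - 25) = -6*57 = -342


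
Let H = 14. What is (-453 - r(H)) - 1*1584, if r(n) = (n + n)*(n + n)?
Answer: -2821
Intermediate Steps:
r(n) = 4*n² (r(n) = (2*n)*(2*n) = 4*n²)
(-453 - r(H)) - 1*1584 = (-453 - 4*14²) - 1*1584 = (-453 - 4*196) - 1584 = (-453 - 1*784) - 1584 = (-453 - 784) - 1584 = -1237 - 1584 = -2821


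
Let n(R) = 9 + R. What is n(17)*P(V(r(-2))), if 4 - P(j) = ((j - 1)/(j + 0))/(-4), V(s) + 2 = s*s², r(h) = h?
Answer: 2223/20 ≈ 111.15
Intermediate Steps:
V(s) = -2 + s³ (V(s) = -2 + s*s² = -2 + s³)
P(j) = 4 + (-1 + j)/(4*j) (P(j) = 4 - (j - 1)/(j + 0)/(-4) = 4 - (-1 + j)/j*(-1)/4 = 4 - (-1)*(-1 + j)/(4*j) = 4 + (-1 + j)/(4*j))
n(17)*P(V(r(-2))) = (9 + 17)*((-1 + 17*(-2 + (-2)³))/(4*(-2 + (-2)³))) = 26*((-1 + 17*(-2 - 8))/(4*(-2 - 8))) = 26*((¼)*(-1 + 17*(-10))/(-10)) = 26*((¼)*(-⅒)*(-1 - 170)) = 26*((¼)*(-⅒)*(-171)) = 26*(171/40) = 2223/20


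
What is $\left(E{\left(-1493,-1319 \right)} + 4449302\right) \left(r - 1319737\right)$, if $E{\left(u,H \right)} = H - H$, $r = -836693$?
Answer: $-9594608311860$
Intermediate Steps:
$E{\left(u,H \right)} = 0$
$\left(E{\left(-1493,-1319 \right)} + 4449302\right) \left(r - 1319737\right) = \left(0 + 4449302\right) \left(-836693 - 1319737\right) = 4449302 \left(-2156430\right) = -9594608311860$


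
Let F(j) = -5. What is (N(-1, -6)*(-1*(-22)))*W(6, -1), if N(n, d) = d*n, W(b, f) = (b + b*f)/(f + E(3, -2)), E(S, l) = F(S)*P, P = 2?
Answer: 0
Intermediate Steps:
E(S, l) = -10 (E(S, l) = -5*2 = -10)
W(b, f) = (b + b*f)/(-10 + f) (W(b, f) = (b + b*f)/(f - 10) = (b + b*f)/(-10 + f))
(N(-1, -6)*(-1*(-22)))*W(6, -1) = ((-6*(-1))*(-1*(-22)))*(6*(1 - 1)/(-10 - 1)) = (6*22)*(6*0/(-11)) = 132*(6*(-1/11)*0) = 132*0 = 0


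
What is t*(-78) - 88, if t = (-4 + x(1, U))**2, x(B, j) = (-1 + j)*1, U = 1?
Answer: -1336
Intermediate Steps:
x(B, j) = -1 + j
t = 16 (t = (-4 + (-1 + 1))**2 = (-4 + 0)**2 = (-4)**2 = 16)
t*(-78) - 88 = 16*(-78) - 88 = -1248 - 88 = -1336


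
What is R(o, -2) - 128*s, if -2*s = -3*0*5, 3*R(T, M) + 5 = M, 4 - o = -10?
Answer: -7/3 ≈ -2.3333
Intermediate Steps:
o = 14 (o = 4 - 1*(-10) = 4 + 10 = 14)
R(T, M) = -5/3 + M/3
s = 0 (s = -(-3*0)*5/2 = -0*5 = -½*0 = 0)
R(o, -2) - 128*s = (-5/3 + (⅓)*(-2)) - 128*0 = (-5/3 - ⅔) + 0 = -7/3 + 0 = -7/3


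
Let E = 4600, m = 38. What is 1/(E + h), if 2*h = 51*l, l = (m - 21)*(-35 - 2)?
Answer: -2/22879 ≈ -8.7416e-5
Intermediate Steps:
l = -629 (l = (38 - 21)*(-35 - 2) = 17*(-37) = -629)
h = -32079/2 (h = (51*(-629))/2 = (½)*(-32079) = -32079/2 ≈ -16040.)
1/(E + h) = 1/(4600 - 32079/2) = 1/(-22879/2) = -2/22879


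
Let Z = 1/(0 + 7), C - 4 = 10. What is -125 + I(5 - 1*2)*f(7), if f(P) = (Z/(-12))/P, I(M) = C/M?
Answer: -15751/126 ≈ -125.01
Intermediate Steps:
C = 14 (C = 4 + 10 = 14)
Z = ⅐ (Z = 1/7 = ⅐ ≈ 0.14286)
I(M) = 14/M
f(P) = -1/(84*P) (f(P) = ((⅐)/(-12))/P = ((⅐)*(-1/12))/P = -1/(84*P))
-125 + I(5 - 1*2)*f(7) = -125 + (14/(5 - 1*2))*(-1/84/7) = -125 + (14/(5 - 2))*(-1/84*⅐) = -125 + (14/3)*(-1/588) = -125 - 1/126 = -15751/126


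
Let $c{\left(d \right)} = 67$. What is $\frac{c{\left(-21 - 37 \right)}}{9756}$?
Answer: $\frac{67}{9756} \approx 0.0068676$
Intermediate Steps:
$\frac{c{\left(-21 - 37 \right)}}{9756} = \frac{67}{9756}$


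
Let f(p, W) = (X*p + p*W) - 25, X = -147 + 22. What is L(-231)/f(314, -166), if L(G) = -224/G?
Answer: -32/3016167 ≈ -1.0609e-5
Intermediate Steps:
X = -125
f(p, W) = -25 - 125*p + W*p (f(p, W) = (-125*p + p*W) - 25 = (-125*p + W*p) - 25 = -25 - 125*p + W*p)
L(-231)/f(314, -166) = (-224/(-231))/(-25 - 125*314 - 166*314) = (-224*(-1/231))/(-25 - 39250 - 52124) = (32/33)/(-91399) = (32/33)*(-1/91399) = -32/3016167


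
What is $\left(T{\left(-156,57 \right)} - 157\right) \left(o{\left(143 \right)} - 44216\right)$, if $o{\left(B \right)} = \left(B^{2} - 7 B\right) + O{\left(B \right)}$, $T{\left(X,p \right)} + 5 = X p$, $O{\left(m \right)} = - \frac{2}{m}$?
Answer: $\frac{32067692604}{143} \approx 2.2425 \cdot 10^{8}$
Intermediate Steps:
$T{\left(X,p \right)} = -5 + X p$
$o{\left(B \right)} = B^{2} - 7 B - \frac{2}{B}$ ($o{\left(B \right)} = \left(B^{2} - 7 B\right) - \frac{2}{B} = B^{2} - 7 B - \frac{2}{B}$)
$\left(T{\left(-156,57 \right)} - 157\right) \left(o{\left(143 \right)} - 44216\right) = \left(\left(-5 - 8892\right) - 157\right) \left(\frac{-2 + 143^{2} \left(-7 + 143\right)}{143} - 44216\right) = \left(\left(-5 - 8892\right) - 157\right) \left(\frac{-2 + 20449 \cdot 136}{143} - 44216\right) = \left(-8897 - 157\right) \left(\frac{-2 + 2781064}{143} - 44216\right) = - 9054 \left(\frac{1}{143} \cdot 2781062 - 44216\right) = - 9054 \left(\frac{2781062}{143} - 44216\right) = \left(-9054\right) \left(- \frac{3541826}{143}\right) = \frac{32067692604}{143}$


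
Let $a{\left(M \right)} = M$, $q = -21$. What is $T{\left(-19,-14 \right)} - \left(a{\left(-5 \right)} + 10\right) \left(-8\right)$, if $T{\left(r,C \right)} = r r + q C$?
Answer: $695$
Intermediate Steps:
$T{\left(r,C \right)} = r^{2} - 21 C$ ($T{\left(r,C \right)} = r r - 21 C = r^{2} - 21 C$)
$T{\left(-19,-14 \right)} - \left(a{\left(-5 \right)} + 10\right) \left(-8\right) = \left(\left(-19\right)^{2} - -294\right) - \left(-5 + 10\right) \left(-8\right) = \left(361 + 294\right) - 5 \left(-8\right) = 655 - -40 = 655 + 40 = 695$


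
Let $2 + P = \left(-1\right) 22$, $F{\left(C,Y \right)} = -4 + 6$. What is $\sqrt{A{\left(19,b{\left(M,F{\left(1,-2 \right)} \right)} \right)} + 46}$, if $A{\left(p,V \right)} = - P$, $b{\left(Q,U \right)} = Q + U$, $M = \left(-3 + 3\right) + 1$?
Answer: $\sqrt{70} \approx 8.3666$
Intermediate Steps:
$F{\left(C,Y \right)} = 2$
$M = 1$ ($M = 0 + 1 = 1$)
$P = -24$ ($P = -2 - 22 = -24$)
$A{\left(p,V \right)} = 24$ ($A{\left(p,V \right)} = \left(-1\right) \left(-24\right) = 24$)
$\sqrt{A{\left(19,b{\left(M,F{\left(1,-2 \right)} \right)} \right)} + 46} = \sqrt{24 + 46} = \sqrt{70}$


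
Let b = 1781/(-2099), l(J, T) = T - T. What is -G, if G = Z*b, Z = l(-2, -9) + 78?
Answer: 138918/2099 ≈ 66.183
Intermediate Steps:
l(J, T) = 0
Z = 78 (Z = 0 + 78 = 78)
b = -1781/2099 (b = 1781*(-1/2099) = -1781/2099 ≈ -0.84850)
G = -138918/2099 (G = 78*(-1781/2099) = -138918/2099 ≈ -66.183)
-G = -1*(-138918/2099) = 138918/2099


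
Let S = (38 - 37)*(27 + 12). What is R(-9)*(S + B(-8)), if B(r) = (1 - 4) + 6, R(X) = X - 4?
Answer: -546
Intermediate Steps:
S = 39 (S = 1*39 = 39)
R(X) = -4 + X
B(r) = 3 (B(r) = -3 + 6 = 3)
R(-9)*(S + B(-8)) = (-4 - 9)*(39 + 3) = -13*42 = -546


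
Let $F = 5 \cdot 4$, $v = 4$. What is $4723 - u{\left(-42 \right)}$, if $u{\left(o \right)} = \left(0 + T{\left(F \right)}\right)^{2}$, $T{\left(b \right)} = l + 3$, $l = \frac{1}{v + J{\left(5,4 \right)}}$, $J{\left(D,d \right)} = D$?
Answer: $\frac{381779}{81} \approx 4713.3$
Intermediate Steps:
$l = \frac{1}{9}$ ($l = \frac{1}{4 + 5} = \frac{1}{9} \approx 0.11111$)
$F = 20$
$T{\left(b \right)} = \frac{28}{9}$ ($T{\left(b \right)} = \frac{1}{9} + 3 = \frac{28}{9}$)
$u{\left(o \right)} = \frac{784}{81}$ ($u{\left(o \right)} = \left(0 + \frac{28}{9}\right)^{2} = \left(\frac{28}{9}\right)^{2} = \frac{784}{81}$)
$4723 - u{\left(-42 \right)} = 4723 - \frac{784}{81} = \frac{381779}{81}$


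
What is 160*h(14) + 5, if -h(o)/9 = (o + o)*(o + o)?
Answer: -1128955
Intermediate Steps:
h(o) = -36*o² (h(o) = -9*(o + o)*(o + o) = -9*2*o*2*o = -36*o²)
160*h(14) + 5 = 160*(-36*14²) + 5 = 160*(-36*196) + 5 = 160*(-7056) + 5 = -1128960 + 5 = -1128955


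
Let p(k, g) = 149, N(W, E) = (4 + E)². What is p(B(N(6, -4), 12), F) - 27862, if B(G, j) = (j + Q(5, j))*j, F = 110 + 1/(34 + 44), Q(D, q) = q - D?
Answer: -27713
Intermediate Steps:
F = 8581/78 (F = 110 + 1/78 = 8581/78 ≈ 110.01)
B(G, j) = j*(-5 + 2*j) (B(G, j) = (j + (j - 1*5))*j = (j + (j - 5))*j = (j + (-5 + j))*j = (-5 + 2*j)*j = j*(-5 + 2*j))
p(B(N(6, -4), 12), F) - 27862 = 149 - 27862 = -27713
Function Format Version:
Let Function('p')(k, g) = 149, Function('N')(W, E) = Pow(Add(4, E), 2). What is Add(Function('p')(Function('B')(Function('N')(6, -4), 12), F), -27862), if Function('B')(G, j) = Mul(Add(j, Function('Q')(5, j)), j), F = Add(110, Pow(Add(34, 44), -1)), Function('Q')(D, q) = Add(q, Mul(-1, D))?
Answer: -27713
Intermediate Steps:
F = Rational(8581, 78) (F = Add(110, Pow(78, -1)) = Add(110, Rational(1, 78)) = Rational(8581, 78) ≈ 110.01)
Function('B')(G, j) = Mul(j, Add(-5, Mul(2, j))) (Function('B')(G, j) = Mul(Add(j, Add(j, Mul(-1, 5))), j) = Mul(Add(j, Add(j, -5)), j) = Mul(Add(j, Add(-5, j)), j) = Mul(Add(-5, Mul(2, j)), j) = Mul(j, Add(-5, Mul(2, j))))
Add(Function('p')(Function('B')(Function('N')(6, -4), 12), F), -27862) = Add(149, -27862) = -27713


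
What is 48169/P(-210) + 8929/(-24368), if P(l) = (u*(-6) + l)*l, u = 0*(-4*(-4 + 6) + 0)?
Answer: 195003323/268657200 ≈ 0.72584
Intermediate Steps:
u = 0 (u = 0*(-4*2 + 0) = 0*(-8 + 0) = 0*(-8) = 0)
P(l) = l² (P(l) = (0*(-6) + l)*l = (0 + l)*l = l*l = l²)
48169/P(-210) + 8929/(-24368) = 48169/((-210)²) + 8929/(-24368) = 48169/44100 + 8929*(-1/24368) = 48169*(1/44100) - 8929/24368 = 48169/44100 - 8929/24368 = 195003323/268657200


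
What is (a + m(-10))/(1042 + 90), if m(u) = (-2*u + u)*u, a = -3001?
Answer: -3101/1132 ≈ -2.7394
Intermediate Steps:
m(u) = -u**2 (m(u) = (-u)*u = -u**2)
(a + m(-10))/(1042 + 90) = (-3001 - 1*(-10)**2)/(1042 + 90) = (-3001 - 1*100)/1132 = (-3001 - 100)*(1/1132) = -3101*1/1132 = -3101/1132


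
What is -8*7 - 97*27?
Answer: -2675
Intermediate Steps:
-8*7 - 97*27 = -56 - 2619 = -2675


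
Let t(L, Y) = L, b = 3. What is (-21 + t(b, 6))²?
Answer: 324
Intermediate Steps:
(-21 + t(b, 6))² = (-21 + 3)² = (-18)² = 324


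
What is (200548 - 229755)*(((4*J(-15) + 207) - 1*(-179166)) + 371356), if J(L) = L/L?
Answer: -16085258731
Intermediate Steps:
J(L) = 1
(200548 - 229755)*(((4*J(-15) + 207) - 1*(-179166)) + 371356) = (200548 - 229755)*(((4*1 + 207) - 1*(-179166)) + 371356) = -29207*(((4 + 207) + 179166) + 371356) = -29207*((211 + 179166) + 371356) = -29207*(179377 + 371356) = -29207*550733 = -16085258731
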